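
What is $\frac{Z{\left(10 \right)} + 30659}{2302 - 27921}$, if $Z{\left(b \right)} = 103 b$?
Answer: $- \frac{31689}{25619} \approx -1.2369$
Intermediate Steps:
$\frac{Z{\left(10 \right)} + 30659}{2302 - 27921} = \frac{103 \cdot 10 + 30659}{2302 - 27921} = \frac{1030 + 30659}{-25619} = 31689 \left(- \frac{1}{25619}\right) = - \frac{31689}{25619}$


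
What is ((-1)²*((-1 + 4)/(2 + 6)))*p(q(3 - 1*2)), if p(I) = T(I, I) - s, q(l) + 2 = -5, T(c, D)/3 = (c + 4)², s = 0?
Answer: 81/8 ≈ 10.125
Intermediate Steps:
T(c, D) = 3*(4 + c)² (T(c, D) = 3*(c + 4)² = 3*(4 + c)²)
q(l) = -7 (q(l) = -2 - 5 = -7)
p(I) = 3*(4 + I)² (p(I) = 3*(4 + I)² - 1*0 = 3*(4 + I)² + 0 = 3*(4 + I)²)
((-1)²*((-1 + 4)/(2 + 6)))*p(q(3 - 1*2)) = ((-1)²*((-1 + 4)/(2 + 6)))*(3*(4 - 7)²) = (1*(3/8))*(3*(-3)²) = (1*(3*(⅛)))*(3*9) = (1*(3/8))*27 = (3/8)*27 = 81/8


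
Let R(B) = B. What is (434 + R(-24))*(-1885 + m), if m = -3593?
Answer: -2245980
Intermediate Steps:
(434 + R(-24))*(-1885 + m) = (434 - 24)*(-1885 - 3593) = 410*(-5478) = -2245980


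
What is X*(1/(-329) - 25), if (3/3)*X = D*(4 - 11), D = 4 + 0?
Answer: 32904/47 ≈ 700.08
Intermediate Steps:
D = 4
X = -28 (X = 4*(4 - 11) = 4*(-7) = -28)
X*(1/(-329) - 25) = -28*(1/(-329) - 25) = -28*(-1/329 - 25) = -28*(-8226/329) = 32904/47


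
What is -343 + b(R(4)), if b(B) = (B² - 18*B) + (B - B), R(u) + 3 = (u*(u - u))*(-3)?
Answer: -280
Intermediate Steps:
R(u) = -3 (R(u) = -3 + (u*(u - u))*(-3) = -3 + (u*0)*(-3) = -3 + 0*(-3) = -3 + 0 = -3)
b(B) = B² - 18*B (b(B) = (B² - 18*B) + 0 = B² - 18*B)
-343 + b(R(4)) = -343 - 3*(-18 - 3) = -343 - 3*(-21) = -343 + 63 = -280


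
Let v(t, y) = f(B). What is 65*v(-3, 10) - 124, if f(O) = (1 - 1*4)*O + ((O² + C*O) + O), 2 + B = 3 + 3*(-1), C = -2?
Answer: 656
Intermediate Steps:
B = -2 (B = -2 + (3 + 3*(-1)) = -2 + (3 - 3) = -2 + 0 = -2)
f(O) = O² - 4*O (f(O) = (1 - 1*4)*O + ((O² - 2*O) + O) = (1 - 4)*O + (O² - O) = -3*O + (O² - O) = O² - 4*O)
v(t, y) = 12 (v(t, y) = -2*(-4 - 2) = -2*(-6) = 12)
65*v(-3, 10) - 124 = 65*12 - 124 = 780 - 124 = 656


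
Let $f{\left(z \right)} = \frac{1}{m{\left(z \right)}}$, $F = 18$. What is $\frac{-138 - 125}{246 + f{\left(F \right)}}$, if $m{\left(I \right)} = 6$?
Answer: $- \frac{1578}{1477} \approx -1.0684$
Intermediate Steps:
$f{\left(z \right)} = \frac{1}{6}$
$\frac{-138 - 125}{246 + f{\left(F \right)}} = \frac{-138 - 125}{246 + \frac{1}{6}} = - \frac{263}{\frac{1477}{6}} = \left(-263\right) \frac{6}{1477} = - \frac{1578}{1477}$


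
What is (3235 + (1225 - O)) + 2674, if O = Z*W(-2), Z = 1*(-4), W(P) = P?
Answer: 7126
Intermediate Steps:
Z = -4
O = 8 (O = -4*(-2) = 8)
(3235 + (1225 - O)) + 2674 = (3235 + (1225 - 1*8)) + 2674 = (3235 + (1225 - 8)) + 2674 = (3235 + 1217) + 2674 = 4452 + 2674 = 7126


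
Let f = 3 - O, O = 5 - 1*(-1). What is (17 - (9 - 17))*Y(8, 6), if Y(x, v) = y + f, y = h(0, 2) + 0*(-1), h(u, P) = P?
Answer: -25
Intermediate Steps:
O = 6 (O = 5 + 1 = 6)
y = 2 (y = 2 + 0*(-1) = 2 + 0 = 2)
f = -3 (f = 3 - 1*6 = 3 - 6 = -3)
Y(x, v) = -1 (Y(x, v) = 2 - 3 = -1)
(17 - (9 - 17))*Y(8, 6) = (17 - (9 - 17))*(-1) = (17 - 1*(-8))*(-1) = (17 + 8)*(-1) = 25*(-1) = -25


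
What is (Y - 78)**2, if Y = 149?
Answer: 5041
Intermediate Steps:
(Y - 78)**2 = (149 - 78)**2 = 71**2 = 5041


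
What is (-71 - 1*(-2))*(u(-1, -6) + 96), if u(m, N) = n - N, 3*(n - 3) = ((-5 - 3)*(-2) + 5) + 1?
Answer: -7751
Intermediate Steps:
n = 31/3 (n = 3 + (((-5 - 3)*(-2) + 5) + 1)/3 = 3 + ((-8*(-2) + 5) + 1)/3 = 3 + ((16 + 5) + 1)/3 = 3 + (21 + 1)/3 = 3 + (⅓)*22 = 3 + 22/3 = 31/3 ≈ 10.333)
u(m, N) = 31/3 - N
(-71 - 1*(-2))*(u(-1, -6) + 96) = (-71 - 1*(-2))*((31/3 - 1*(-6)) + 96) = (-71 + 2)*((31/3 + 6) + 96) = -69*(49/3 + 96) = -69*337/3 = -7751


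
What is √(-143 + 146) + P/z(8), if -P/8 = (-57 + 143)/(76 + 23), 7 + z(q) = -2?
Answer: 688/891 + √3 ≈ 2.5042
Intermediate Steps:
z(q) = -9 (z(q) = -7 - 2 = -9)
P = -688/99 (P = -8*(-57 + 143)/(76 + 23) = -688/99 ≈ -6.9495)
√(-143 + 146) + P/z(8) = √(-143 + 146) - 688/99/(-9) = √3 - 688/99*(-⅑) = √3 + 688/891 = 688/891 + √3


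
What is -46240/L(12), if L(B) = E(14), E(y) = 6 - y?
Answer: 5780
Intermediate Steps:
L(B) = -8 (L(B) = 6 - 1*14 = 6 - 14 = -8)
-46240/L(12) = -46240/(-8) = -46240*(-⅛) = 5780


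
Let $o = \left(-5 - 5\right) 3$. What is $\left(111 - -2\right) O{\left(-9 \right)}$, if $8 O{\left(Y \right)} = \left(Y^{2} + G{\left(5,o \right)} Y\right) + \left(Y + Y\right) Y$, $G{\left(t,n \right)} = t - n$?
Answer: $-1017$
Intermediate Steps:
$o = -30$ ($o = \left(-10\right) 3 = -30$)
$O{\left(Y \right)} = \frac{3 Y^{2}}{8} + \frac{35 Y}{8}$ ($O{\left(Y \right)} = \frac{\left(Y^{2} + \left(5 - -30\right) Y\right) + \left(Y + Y\right) Y}{8} = \frac{\left(Y^{2} + \left(5 + 30\right) Y\right) + 2 Y Y}{8} = \frac{\left(Y^{2} + 35 Y\right) + 2 Y^{2}}{8} = \frac{3 Y^{2} + 35 Y}{8} = \frac{3 Y^{2}}{8} + \frac{35 Y}{8}$)
$\left(111 - -2\right) O{\left(-9 \right)} = \left(111 - -2\right) \frac{1}{8} \left(-9\right) \left(35 + 3 \left(-9\right)\right) = \left(111 + \left(-57 + 59\right)\right) \frac{1}{8} \left(-9\right) \left(35 - 27\right) = \left(111 + 2\right) \frac{1}{8} \left(-9\right) 8 = 113 \left(-9\right) = -1017$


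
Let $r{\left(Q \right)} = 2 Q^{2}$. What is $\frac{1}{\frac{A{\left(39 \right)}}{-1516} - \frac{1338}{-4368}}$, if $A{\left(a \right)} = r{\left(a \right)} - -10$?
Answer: $- \frac{275912}{470947} \approx -0.58587$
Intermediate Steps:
$A{\left(a \right)} = 10 + 2 a^{2}$ ($A{\left(a \right)} = 2 a^{2} - -10 = 2 a^{2} + 10 = 10 + 2 a^{2}$)
$\frac{1}{\frac{A{\left(39 \right)}}{-1516} - \frac{1338}{-4368}} = \frac{1}{\frac{10 + 2 \cdot 39^{2}}{-1516} - \frac{1338}{-4368}} = \frac{1}{\left(10 + 2 \cdot 1521\right) \left(- \frac{1}{1516}\right) - - \frac{223}{728}} = \frac{1}{\left(10 + 3042\right) \left(- \frac{1}{1516}\right) + \frac{223}{728}} = \frac{1}{3052 \left(- \frac{1}{1516}\right) + \frac{223}{728}} = \frac{1}{- \frac{763}{379} + \frac{223}{728}} = \frac{1}{- \frac{470947}{275912}} = - \frac{275912}{470947}$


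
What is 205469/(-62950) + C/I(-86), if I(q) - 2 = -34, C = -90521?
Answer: 2845860971/1007200 ≈ 2825.5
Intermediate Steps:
I(q) = -32 (I(q) = 2 - 34 = -32)
205469/(-62950) + C/I(-86) = 205469/(-62950) - 90521/(-32) = 205469*(-1/62950) - 90521*(-1/32) = -205469/62950 + 90521/32 = 2845860971/1007200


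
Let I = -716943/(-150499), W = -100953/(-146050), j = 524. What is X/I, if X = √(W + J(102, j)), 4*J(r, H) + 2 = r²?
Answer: 150499*√554849759869/10470952515 ≈ 10.706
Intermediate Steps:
W = 100953/146050 (W = -100953*(-1/146050) = 100953/146050 ≈ 0.69122)
J(r, H) = -½ + r²/4
X = √554849759869/14605 (X = √(100953/146050 + (-½ + (¼)*102²)) = √(100953/146050 + (-½ + (¼)*10404)) = √(100953/146050 + (-½ + 2601)) = √(100953/146050 + 5201/2) = √(189951989/73025) = √554849759869/14605 ≈ 51.002)
I = 716943/150499 (I = -716943*(-1/150499) = 716943/150499 ≈ 4.7638)
X/I = (√554849759869/14605)/(716943/150499) = (√554849759869/14605)*(150499/716943) = 150499*√554849759869/10470952515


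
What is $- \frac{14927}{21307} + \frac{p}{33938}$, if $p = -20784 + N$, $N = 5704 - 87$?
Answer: $- \frac{75432345}{65737906} \approx -1.1475$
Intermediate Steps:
$N = 5617$ ($N = 5704 - 87 = 5617$)
$p = -15167$ ($p = -20784 + 5617 = -15167$)
$- \frac{14927}{21307} + \frac{p}{33938} = - \frac{14927}{21307} - \frac{15167}{33938} = \left(-14927\right) \frac{1}{21307} - \frac{15167}{33938} = - \frac{1357}{1937} - \frac{15167}{33938} = - \frac{75432345}{65737906}$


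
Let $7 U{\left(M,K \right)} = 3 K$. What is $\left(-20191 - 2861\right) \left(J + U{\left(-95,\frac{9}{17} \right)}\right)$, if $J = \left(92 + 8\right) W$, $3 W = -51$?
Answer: $\frac{274282188}{7} \approx 3.9183 \cdot 10^{7}$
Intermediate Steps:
$W = -17$ ($W = \frac{1}{3} \left(-51\right) = -17$)
$J = -1700$ ($J = \left(92 + 8\right) \left(-17\right) = 100 \left(-17\right) = -1700$)
$U{\left(M,K \right)} = \frac{3 K}{7}$
$\left(-20191 - 2861\right) \left(J + U{\left(-95,\frac{9}{17} \right)}\right) = \left(-20191 - 2861\right) \left(-1700 + \frac{3 \cdot \frac{9}{17}}{7}\right) = - 23052 \left(-1700 + \frac{3 \cdot 9 \cdot \frac{1}{17}}{7}\right) = - 23052 \left(-1700 + \frac{3}{7} \cdot \frac{9}{17}\right) = - 23052 \left(-1700 + \frac{27}{119}\right) = \left(-23052\right) \left(- \frac{202273}{119}\right) = \frac{274282188}{7}$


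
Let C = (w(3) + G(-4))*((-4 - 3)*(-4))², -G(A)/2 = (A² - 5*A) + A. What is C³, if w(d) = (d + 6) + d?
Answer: -67757631864832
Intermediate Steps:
w(d) = 6 + 2*d (w(d) = (6 + d) + d = 6 + 2*d)
G(A) = -2*A² + 8*A (G(A) = -2*((A² - 5*A) + A) = -2*(A² - 4*A) = -2*A² + 8*A)
C = -40768 (C = ((6 + 2*3) + 2*(-4)*(4 - 1*(-4)))*((-4 - 3)*(-4))² = ((6 + 6) + 2*(-4)*(4 + 4))*(-7*(-4))² = (12 + 2*(-4)*8)*28² = (12 - 64)*784 = -52*784 = -40768)
C³ = (-40768)³ = -67757631864832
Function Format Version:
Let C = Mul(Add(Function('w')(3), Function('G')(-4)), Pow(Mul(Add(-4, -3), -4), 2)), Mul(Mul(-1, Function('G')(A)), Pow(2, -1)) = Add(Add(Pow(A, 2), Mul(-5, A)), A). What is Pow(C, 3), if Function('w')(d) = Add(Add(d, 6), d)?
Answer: -67757631864832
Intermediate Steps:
Function('w')(d) = Add(6, Mul(2, d)) (Function('w')(d) = Add(Add(6, d), d) = Add(6, Mul(2, d)))
Function('G')(A) = Add(Mul(-2, Pow(A, 2)), Mul(8, A)) (Function('G')(A) = Mul(-2, Add(Add(Pow(A, 2), Mul(-5, A)), A)) = Mul(-2, Add(Pow(A, 2), Mul(-4, A))) = Add(Mul(-2, Pow(A, 2)), Mul(8, A)))
C = -40768 (C = Mul(Add(Add(6, Mul(2, 3)), Mul(2, -4, Add(4, Mul(-1, -4)))), Pow(Mul(Add(-4, -3), -4), 2)) = Mul(Add(Add(6, 6), Mul(2, -4, Add(4, 4))), Pow(Mul(-7, -4), 2)) = Mul(Add(12, Mul(2, -4, 8)), Pow(28, 2)) = Mul(Add(12, -64), 784) = Mul(-52, 784) = -40768)
Pow(C, 3) = Pow(-40768, 3) = -67757631864832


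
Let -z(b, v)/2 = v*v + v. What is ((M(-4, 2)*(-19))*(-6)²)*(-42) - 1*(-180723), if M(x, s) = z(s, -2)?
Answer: 65811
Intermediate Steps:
z(b, v) = -2*v - 2*v² (z(b, v) = -2*(v*v + v) = -2*(v² + v) = -2*(v + v²) = -2*v - 2*v²)
M(x, s) = -4 (M(x, s) = -2*(-2)*(1 - 2) = -2*(-2)*(-1) = -4)
((M(-4, 2)*(-19))*(-6)²)*(-42) - 1*(-180723) = (-4*(-19)*(-6)²)*(-42) - 1*(-180723) = (76*36)*(-42) + 180723 = 2736*(-42) + 180723 = -114912 + 180723 = 65811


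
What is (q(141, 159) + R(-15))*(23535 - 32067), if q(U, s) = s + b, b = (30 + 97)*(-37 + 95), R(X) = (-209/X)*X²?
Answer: -90951120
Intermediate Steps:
R(X) = -209*X
b = 7366 (b = 127*58 = 7366)
q(U, s) = 7366 + s (q(U, s) = s + 7366 = 7366 + s)
(q(141, 159) + R(-15))*(23535 - 32067) = ((7366 + 159) - 209*(-15))*(23535 - 32067) = (7525 + 3135)*(-8532) = 10660*(-8532) = -90951120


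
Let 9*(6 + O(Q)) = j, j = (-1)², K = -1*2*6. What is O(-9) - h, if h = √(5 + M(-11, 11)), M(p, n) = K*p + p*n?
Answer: -89/9 ≈ -9.8889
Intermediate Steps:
K = -12 (K = -2*6 = -12)
j = 1
O(Q) = -53/9 (O(Q) = -6 + (⅑)*1 = -6 + ⅑ = -53/9)
M(p, n) = -12*p + n*p (M(p, n) = -12*p + p*n = -12*p + n*p)
h = 4 (h = √(5 - 11*(-12 + 11)) = √(5 - 11*(-1)) = √(5 + 11) = √16 = 4)
O(-9) - h = -53/9 - 1*4 = -53/9 - 4 = -89/9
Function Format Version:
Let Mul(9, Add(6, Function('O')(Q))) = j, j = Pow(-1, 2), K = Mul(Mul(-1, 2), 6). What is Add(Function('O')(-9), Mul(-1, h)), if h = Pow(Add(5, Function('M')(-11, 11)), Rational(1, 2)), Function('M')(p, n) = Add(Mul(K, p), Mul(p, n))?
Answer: Rational(-89, 9) ≈ -9.8889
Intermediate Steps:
K = -12 (K = Mul(-2, 6) = -12)
j = 1
Function('O')(Q) = Rational(-53, 9) (Function('O')(Q) = Add(-6, Mul(Rational(1, 9), 1)) = Add(-6, Rational(1, 9)) = Rational(-53, 9))
Function('M')(p, n) = Add(Mul(-12, p), Mul(n, p)) (Function('M')(p, n) = Add(Mul(-12, p), Mul(p, n)) = Add(Mul(-12, p), Mul(n, p)))
h = 4 (h = Pow(Add(5, Mul(-11, Add(-12, 11))), Rational(1, 2)) = Pow(Add(5, Mul(-11, -1)), Rational(1, 2)) = Pow(Add(5, 11), Rational(1, 2)) = Pow(16, Rational(1, 2)) = 4)
Add(Function('O')(-9), Mul(-1, h)) = Add(Rational(-53, 9), Mul(-1, 4)) = Add(Rational(-53, 9), -4) = Rational(-89, 9)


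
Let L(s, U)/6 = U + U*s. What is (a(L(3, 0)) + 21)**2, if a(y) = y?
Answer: 441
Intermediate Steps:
L(s, U) = 6*U + 6*U*s (L(s, U) = 6*(U + U*s) = 6*U + 6*U*s)
(a(L(3, 0)) + 21)**2 = (6*0*(1 + 3) + 21)**2 = (6*0*4 + 21)**2 = (0 + 21)**2 = 21**2 = 441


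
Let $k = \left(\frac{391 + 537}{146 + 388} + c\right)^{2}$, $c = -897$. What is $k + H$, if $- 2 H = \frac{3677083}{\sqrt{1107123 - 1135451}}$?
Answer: $\frac{57137731225}{71289} + \frac{3677083 i \sqrt{7082}}{28328} \approx 8.0149 \cdot 10^{5} + 10924.0 i$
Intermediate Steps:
$k = \frac{57137731225}{71289}$ ($k = \left(\frac{391 + 537}{146 + 388} - 897\right)^{2} = \left(\frac{928}{534} - 897\right)^{2} = \left(928 \cdot \frac{1}{534} - 897\right)^{2} = \left(\frac{464}{267} - 897\right)^{2} = \left(- \frac{239035}{267}\right)^{2} = \frac{57137731225}{71289} \approx 8.0149 \cdot 10^{5}$)
$H = \frac{3677083 i \sqrt{7082}}{28328}$ ($H = - \frac{3677083 \frac{1}{\sqrt{1107123 - 1135451}}}{2} = - \frac{3677083 \frac{1}{\sqrt{-28328}}}{2} = - \frac{3677083 \frac{1}{2 i \sqrt{7082}}}{2} = - \frac{3677083 \left(- \frac{i \sqrt{7082}}{14164}\right)}{2} = - \frac{\left(- \frac{3677083}{14164}\right) i \sqrt{7082}}{2} = \frac{3677083 i \sqrt{7082}}{28328} \approx 10924.0 i$)
$k + H = \frac{57137731225}{71289} + \frac{3677083 i \sqrt{7082}}{28328}$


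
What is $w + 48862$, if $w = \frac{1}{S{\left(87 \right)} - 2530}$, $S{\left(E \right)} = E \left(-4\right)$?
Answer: $\frac{140624835}{2878} \approx 48862.0$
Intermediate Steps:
$S{\left(E \right)} = - 4 E$
$w = - \frac{1}{2878}$ ($w = \frac{1}{\left(-4\right) 87 - 2530} = \frac{1}{-348 - 2530} = \frac{1}{-2878} = - \frac{1}{2878} \approx -0.00034746$)
$w + 48862 = - \frac{1}{2878} + 48862 = \frac{140624835}{2878}$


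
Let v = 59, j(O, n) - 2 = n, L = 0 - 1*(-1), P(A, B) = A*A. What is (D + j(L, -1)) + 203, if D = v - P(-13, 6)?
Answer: 94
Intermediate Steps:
P(A, B) = A²
L = 1 (L = 0 + 1 = 1)
j(O, n) = 2 + n
D = -110 (D = 59 - 1*(-13)² = 59 - 1*169 = 59 - 169 = -110)
(D + j(L, -1)) + 203 = (-110 + (2 - 1)) + 203 = (-110 + 1) + 203 = -109 + 203 = 94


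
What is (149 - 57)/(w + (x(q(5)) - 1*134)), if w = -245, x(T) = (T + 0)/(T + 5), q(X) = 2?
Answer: -644/2651 ≈ -0.24293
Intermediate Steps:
x(T) = T/(5 + T)
(149 - 57)/(w + (x(q(5)) - 1*134)) = (149 - 57)/(-245 + (2/(5 + 2) - 1*134)) = 92/(-245 + (2/7 - 134)) = 92/(-245 - 936/7) = 92/(-2651/7) = 92*(-7/2651) = -644/2651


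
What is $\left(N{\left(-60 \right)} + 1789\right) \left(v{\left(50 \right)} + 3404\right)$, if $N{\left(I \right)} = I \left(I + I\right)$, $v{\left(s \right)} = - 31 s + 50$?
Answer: $17115056$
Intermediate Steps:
$v{\left(s \right)} = 50 - 31 s$
$N{\left(I \right)} = 2 I^{2}$ ($N{\left(I \right)} = I 2 I = 2 I^{2}$)
$\left(N{\left(-60 \right)} + 1789\right) \left(v{\left(50 \right)} + 3404\right) = \left(2 \left(-60\right)^{2} + 1789\right) \left(\left(50 - 1550\right) + 3404\right) = \left(2 \cdot 3600 + 1789\right) \left(\left(50 - 1550\right) + 3404\right) = \left(7200 + 1789\right) \left(-1500 + 3404\right) = 8989 \cdot 1904 = 17115056$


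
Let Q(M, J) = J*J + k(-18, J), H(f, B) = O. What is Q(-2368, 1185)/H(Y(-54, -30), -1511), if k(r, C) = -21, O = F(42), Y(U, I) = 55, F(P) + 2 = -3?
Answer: -1404204/5 ≈ -2.8084e+5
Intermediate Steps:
F(P) = -5 (F(P) = -2 - 3 = -5)
O = -5
H(f, B) = -5
Q(M, J) = -21 + J² (Q(M, J) = J*J - 21 = J² - 21 = -21 + J²)
Q(-2368, 1185)/H(Y(-54, -30), -1511) = (-21 + 1185²)/(-5) = (-21 + 1404225)*(-⅕) = 1404204*(-⅕) = -1404204/5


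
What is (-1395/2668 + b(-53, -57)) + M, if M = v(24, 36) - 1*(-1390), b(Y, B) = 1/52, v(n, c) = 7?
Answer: 12109020/8671 ≈ 1396.5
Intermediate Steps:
b(Y, B) = 1/52
M = 1397 (M = 7 - 1*(-1390) = 7 + 1390 = 1397)
(-1395/2668 + b(-53, -57)) + M = (-1395/2668 + 1/52) + 1397 = -4367/8671 + 1397 = 12109020/8671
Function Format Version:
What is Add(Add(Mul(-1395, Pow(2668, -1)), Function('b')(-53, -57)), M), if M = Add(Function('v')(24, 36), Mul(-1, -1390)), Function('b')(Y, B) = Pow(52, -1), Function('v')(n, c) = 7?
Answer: Rational(12109020, 8671) ≈ 1396.5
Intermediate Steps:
Function('b')(Y, B) = Rational(1, 52)
M = 1397 (M = Add(7, Mul(-1, -1390)) = Add(7, 1390) = 1397)
Add(Add(Mul(-1395, Pow(2668, -1)), Function('b')(-53, -57)), M) = Add(Add(Mul(-1395, Pow(2668, -1)), Rational(1, 52)), 1397) = Add(Add(Mul(-1395, Rational(1, 2668)), Rational(1, 52)), 1397) = Add(Add(Rational(-1395, 2668), Rational(1, 52)), 1397) = Add(Rational(-4367, 8671), 1397) = Rational(12109020, 8671)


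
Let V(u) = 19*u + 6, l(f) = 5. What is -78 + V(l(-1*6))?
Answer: 23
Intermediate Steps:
V(u) = 6 + 19*u
-78 + V(l(-1*6)) = -78 + (6 + 19*5) = -78 + (6 + 95) = -78 + 101 = 23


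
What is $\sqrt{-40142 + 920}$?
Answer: $3 i \sqrt{4358} \approx 198.05 i$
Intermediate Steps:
$\sqrt{-40142 + 920} = \sqrt{-39222} = 3 i \sqrt{4358}$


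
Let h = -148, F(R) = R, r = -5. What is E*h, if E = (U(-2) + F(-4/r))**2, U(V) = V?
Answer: -5328/25 ≈ -213.12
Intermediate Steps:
E = 36/25 (E = (-2 - 4/(-5))**2 = (-2 - 4*(-1/5))**2 = (-2 + 4/5)**2 = (-6/5)**2 = 36/25 ≈ 1.4400)
E*h = (36/25)*(-148) = -5328/25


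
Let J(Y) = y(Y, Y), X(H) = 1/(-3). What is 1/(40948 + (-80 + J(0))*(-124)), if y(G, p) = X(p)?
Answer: 3/152728 ≈ 1.9643e-5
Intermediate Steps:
X(H) = -⅓ (X(H) = 1*(-⅓) = -⅓)
y(G, p) = -⅓
J(Y) = -⅓
1/(40948 + (-80 + J(0))*(-124)) = 1/(40948 + (-80 - ⅓)*(-124)) = 1/(40948 - 241/3*(-124)) = 1/(40948 + 29884/3) = 1/(152728/3) = 3/152728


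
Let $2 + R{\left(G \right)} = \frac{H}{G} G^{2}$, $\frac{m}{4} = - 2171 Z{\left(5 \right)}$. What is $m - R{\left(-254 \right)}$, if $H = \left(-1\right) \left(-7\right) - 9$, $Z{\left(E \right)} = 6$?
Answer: $-52610$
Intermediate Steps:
$H = -2$ ($H = 7 - 9 = -2$)
$m = -52104$ ($m = 4 \left(\left(-2171\right) 6\right) = 4 \left(-13026\right) = -52104$)
$R{\left(G \right)} = -2 - 2 G$ ($R{\left(G \right)} = -2 + - \frac{2}{G} G^{2} = -2 - 2 G$)
$m - R{\left(-254 \right)} = -52104 - \left(-2 - -508\right) = -52104 - \left(-2 + 508\right) = -52104 - 506 = -52610$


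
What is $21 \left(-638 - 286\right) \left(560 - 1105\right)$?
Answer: $10575180$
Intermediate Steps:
$21 \left(-638 - 286\right) \left(560 - 1105\right) = 21 \left(\left(-924\right) \left(-545\right)\right) = 21 \cdot 503580 = 10575180$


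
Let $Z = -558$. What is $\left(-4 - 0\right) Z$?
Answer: $2232$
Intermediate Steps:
$\left(-4 - 0\right) Z = \left(-4 - 0\right) \left(-558\right) = \left(-4 + 0\right) \left(-558\right) = \left(-4\right) \left(-558\right) = 2232$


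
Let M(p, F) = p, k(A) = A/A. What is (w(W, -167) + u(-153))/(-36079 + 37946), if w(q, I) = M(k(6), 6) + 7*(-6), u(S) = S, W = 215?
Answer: -194/1867 ≈ -0.10391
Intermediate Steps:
k(A) = 1
w(q, I) = -41 (w(q, I) = 1 + 7*(-6) = 1 - 42 = -41)
(w(W, -167) + u(-153))/(-36079 + 37946) = (-41 - 153)/(-36079 + 37946) = -194/1867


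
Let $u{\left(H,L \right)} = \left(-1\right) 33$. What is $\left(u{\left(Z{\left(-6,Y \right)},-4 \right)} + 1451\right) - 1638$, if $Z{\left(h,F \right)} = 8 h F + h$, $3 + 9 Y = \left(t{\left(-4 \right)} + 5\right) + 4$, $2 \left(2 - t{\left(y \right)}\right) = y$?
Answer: $-220$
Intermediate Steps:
$t{\left(y \right)} = 2 - \frac{y}{2}$
$Y = \frac{10}{9}$ ($Y = - \frac{1}{3} + \frac{\left(\left(2 - -2\right) + 5\right) + 4}{9} = - \frac{1}{3} + \frac{\left(\left(2 + 2\right) + 5\right) + 4}{9} = - \frac{1}{3} + \frac{\left(4 + 5\right) + 4}{9} = - \frac{1}{3} + \frac{9 + 4}{9} = - \frac{1}{3} + \frac{1}{9} \cdot 13 = - \frac{1}{3} + \frac{13}{9} = \frac{10}{9} \approx 1.1111$)
$Z{\left(h,F \right)} = h + 8 F h$ ($Z{\left(h,F \right)} = 8 F h + h = h + 8 F h$)
$u{\left(H,L \right)} = -33$
$\left(u{\left(Z{\left(-6,Y \right)},-4 \right)} + 1451\right) - 1638 = \left(-33 + 1451\right) - 1638 = 1418 - 1638 = -220$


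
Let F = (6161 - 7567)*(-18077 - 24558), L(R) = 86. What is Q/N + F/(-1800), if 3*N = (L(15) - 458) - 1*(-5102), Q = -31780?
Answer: -2837105633/85140 ≈ -33323.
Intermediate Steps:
F = 59944810 (F = -1406*(-42635) = 59944810)
N = 4730/3 (N = ((86 - 458) - 1*(-5102))/3 = (-372 + 5102)/3 = (⅓)*4730 = 4730/3 ≈ 1576.7)
Q/N + F/(-1800) = -31780/4730/3 + 59944810/(-1800) = -31780*3/4730 + 59944810*(-1/1800) = -9534/473 - 5994481/180 = -2837105633/85140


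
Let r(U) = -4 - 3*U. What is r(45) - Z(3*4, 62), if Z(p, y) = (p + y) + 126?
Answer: -339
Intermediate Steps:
Z(p, y) = 126 + p + y
r(45) - Z(3*4, 62) = (-4 - 3*45) - (126 + 3*4 + 62) = (-4 - 135) - (126 + 12 + 62) = -139 - 1*200 = -139 - 200 = -339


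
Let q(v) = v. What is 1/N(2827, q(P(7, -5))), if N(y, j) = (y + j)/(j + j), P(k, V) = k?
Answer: 7/1417 ≈ 0.0049400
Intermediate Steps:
N(y, j) = (j + y)/(2*j) (N(y, j) = (j + y)/((2*j)) = (j + y)*(1/(2*j)) = (j + y)/(2*j))
1/N(2827, q(P(7, -5))) = 1/((½)*(7 + 2827)/7) = 1/((½)*(⅐)*2834) = 1/(1417/7) = 7/1417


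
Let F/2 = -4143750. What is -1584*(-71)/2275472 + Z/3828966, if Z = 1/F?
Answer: 223048134190882783/4512908877542325000 ≈ 0.049424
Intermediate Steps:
F = -8287500 (F = 2*(-4143750) = -8287500)
Z = -1/8287500 (Z = 1/(-8287500) = -1/8287500 ≈ -1.2066e-7)
-1584*(-71)/2275472 + Z/3828966 = -1584*(-71)/2275472 - 1/8287500/3828966 = 112464*(1/2275472) - 1/8287500*1/3828966 = 7029/142217 - 1/31732555725000 = 223048134190882783/4512908877542325000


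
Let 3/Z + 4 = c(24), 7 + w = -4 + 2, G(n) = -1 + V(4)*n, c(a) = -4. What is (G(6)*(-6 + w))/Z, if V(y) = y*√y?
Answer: 1880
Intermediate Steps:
V(y) = y^(3/2)
G(n) = -1 + 8*n (G(n) = -1 + 4^(3/2)*n = -1 + 8*n)
w = -9 (w = -7 + (-4 + 2) = -7 - 2 = -9)
Z = -3/8 (Z = 3/(-4 - 4) = 3/(-8) = 3*(-⅛) = -3/8 ≈ -0.37500)
(G(6)*(-6 + w))/Z = ((-1 + 8*6)*(-6 - 9))/(-3/8) = ((-1 + 48)*(-15))*(-8/3) = (47*(-15))*(-8/3) = -705*(-8/3) = 1880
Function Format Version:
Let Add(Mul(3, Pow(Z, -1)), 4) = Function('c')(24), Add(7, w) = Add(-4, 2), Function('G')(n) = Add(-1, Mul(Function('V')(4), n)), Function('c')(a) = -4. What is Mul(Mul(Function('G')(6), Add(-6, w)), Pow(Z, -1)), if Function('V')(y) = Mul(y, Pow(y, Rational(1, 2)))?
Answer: 1880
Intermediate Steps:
Function('V')(y) = Pow(y, Rational(3, 2))
Function('G')(n) = Add(-1, Mul(8, n)) (Function('G')(n) = Add(-1, Mul(Pow(4, Rational(3, 2)), n)) = Add(-1, Mul(8, n)))
w = -9 (w = Add(-7, Add(-4, 2)) = Add(-7, -2) = -9)
Z = Rational(-3, 8) (Z = Mul(3, Pow(Add(-4, -4), -1)) = Mul(3, Pow(-8, -1)) = Mul(3, Rational(-1, 8)) = Rational(-3, 8) ≈ -0.37500)
Mul(Mul(Function('G')(6), Add(-6, w)), Pow(Z, -1)) = Mul(Mul(Add(-1, Mul(8, 6)), Add(-6, -9)), Pow(Rational(-3, 8), -1)) = Mul(Mul(Add(-1, 48), -15), Rational(-8, 3)) = Mul(Mul(47, -15), Rational(-8, 3)) = Mul(-705, Rational(-8, 3)) = 1880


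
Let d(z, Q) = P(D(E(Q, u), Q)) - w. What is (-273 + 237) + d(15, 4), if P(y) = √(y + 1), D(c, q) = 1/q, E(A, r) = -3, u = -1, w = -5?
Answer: -31 + √5/2 ≈ -29.882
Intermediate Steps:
P(y) = √(1 + y)
d(z, Q) = 5 + √(1 + 1/Q) (d(z, Q) = √(1 + 1/Q) - 1*(-5) = √(1 + 1/Q) + 5 = 5 + √(1 + 1/Q))
(-273 + 237) + d(15, 4) = (-273 + 237) + (5 + √((1 + 4)/4)) = -36 + (5 + √((¼)*5)) = -36 + (5 + √(5/4)) = -36 + (5 + √5/2) = -31 + √5/2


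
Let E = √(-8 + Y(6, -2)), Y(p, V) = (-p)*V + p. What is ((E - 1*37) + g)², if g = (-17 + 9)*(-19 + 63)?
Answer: (389 - √10)² ≈ 1.4887e+5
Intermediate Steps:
Y(p, V) = p - V*p (Y(p, V) = -V*p + p = p - V*p)
E = √10 (E = √(-8 + 6*(1 - 1*(-2))) = √(-8 + 6*(1 + 2)) = √(-8 + 6*3) = √(-8 + 18) = √10 ≈ 3.1623)
g = -352 (g = -8*44 = -352)
((E - 1*37) + g)² = ((√10 - 1*37) - 352)² = ((√10 - 37) - 352)² = ((-37 + √10) - 352)² = (-389 + √10)²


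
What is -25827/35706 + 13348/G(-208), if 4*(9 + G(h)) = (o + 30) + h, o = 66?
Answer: -159186429/440374 ≈ -361.48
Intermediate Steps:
G(h) = 15 + h/4 (G(h) = -9 + ((66 + 30) + h)/4 = -9 + (96 + h)/4 = -9 + (24 + h/4) = 15 + h/4)
-25827/35706 + 13348/G(-208) = -25827/35706 + 13348/(15 + (¼)*(-208)) = -25827*1/35706 + 13348/(15 - 52) = -8609/11902 + 13348/(-37) = -8609/11902 + 13348*(-1/37) = -8609/11902 - 13348/37 = -159186429/440374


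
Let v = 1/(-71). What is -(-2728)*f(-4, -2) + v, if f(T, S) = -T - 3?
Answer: 193687/71 ≈ 2728.0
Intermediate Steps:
f(T, S) = -3 - T
v = -1/71 ≈ -0.014085
-(-2728)*f(-4, -2) + v = -(-2728)*(-3 - 1*(-4)) - 1/71 = -(-2728)*(-3 + 4) - 1/71 = -(-2728) - 1/71 = -88*(-31) - 1/71 = 2728 - 1/71 = 193687/71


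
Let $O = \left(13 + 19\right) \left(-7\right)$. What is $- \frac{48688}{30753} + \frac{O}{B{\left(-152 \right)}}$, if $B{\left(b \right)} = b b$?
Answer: $- \frac{2080471}{1306098} \approx -1.5929$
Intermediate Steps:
$B{\left(b \right)} = b^{2}$
$O = -224$ ($O = 32 \left(-7\right) = -224$)
$- \frac{48688}{30753} + \frac{O}{B{\left(-152 \right)}} = - \frac{48688}{30753} - \frac{224}{\left(-152\right)^{2}} = \left(-48688\right) \frac{1}{30753} - \frac{224}{23104} = - \frac{2864}{1809} - \frac{7}{722} = - \frac{2080471}{1306098}$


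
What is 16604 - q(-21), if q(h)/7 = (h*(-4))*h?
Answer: 28952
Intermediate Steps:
q(h) = -28*h**2 (q(h) = 7*((h*(-4))*h) = 7*((-4*h)*h) = 7*(-4*h**2) = -28*h**2)
16604 - q(-21) = 16604 - (-28)*(-21)**2 = 16604 - (-28)*441 = 16604 - 1*(-12348) = 16604 + 12348 = 28952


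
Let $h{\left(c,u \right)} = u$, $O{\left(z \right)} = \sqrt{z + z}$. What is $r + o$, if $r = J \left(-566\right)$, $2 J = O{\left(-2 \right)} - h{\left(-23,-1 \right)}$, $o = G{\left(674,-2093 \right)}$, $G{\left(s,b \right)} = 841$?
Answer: $558 - 566 i \approx 558.0 - 566.0 i$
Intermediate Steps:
$O{\left(z \right)} = \sqrt{2} \sqrt{z}$ ($O{\left(z \right)} = \sqrt{2 z} = \sqrt{2} \sqrt{z}$)
$o = 841$
$J = \frac{1}{2} + i$ ($J = \frac{\sqrt{2} \sqrt{-2} - -1}{2} = \frac{\sqrt{2} i \sqrt{2} + 1}{2} = \frac{2 i + 1}{2} = \frac{1 + 2 i}{2} = \frac{1}{2} + i \approx 0.5 + 1.0 i$)
$r = -283 - 566 i$ ($r = \left(\frac{1}{2} + i\right) \left(-566\right) = -283 - 566 i \approx -283.0 - 566.0 i$)
$r + o = \left(-283 - 566 i\right) + 841 = 558 - 566 i$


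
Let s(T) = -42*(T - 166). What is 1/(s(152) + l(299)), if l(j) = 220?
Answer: 1/808 ≈ 0.0012376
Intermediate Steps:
s(T) = 6972 - 42*T (s(T) = -42*(-166 + T) = 6972 - 42*T)
1/(s(152) + l(299)) = 1/((6972 - 42*152) + 220) = 1/((6972 - 6384) + 220) = 1/(588 + 220) = 1/808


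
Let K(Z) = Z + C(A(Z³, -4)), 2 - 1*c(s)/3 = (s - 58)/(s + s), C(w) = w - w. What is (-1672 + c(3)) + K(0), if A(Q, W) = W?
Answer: -3277/2 ≈ -1638.5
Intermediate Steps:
C(w) = 0
c(s) = 6 - 3*(-58 + s)/(2*s) (c(s) = 6 - 3*(s - 58)/(s + s) = 6 - 3*(-58 + s)/(2*s))
K(Z) = Z (K(Z) = Z + 0 = Z)
(-1672 + c(3)) + K(0) = (-1672 + (9/2 + 87/3)) + 0 = (-1672 + (9/2 + 87*(⅓))) + 0 = (-1672 + (9/2 + 29)) + 0 = (-1672 + 67/2) + 0 = -3277/2 + 0 = -3277/2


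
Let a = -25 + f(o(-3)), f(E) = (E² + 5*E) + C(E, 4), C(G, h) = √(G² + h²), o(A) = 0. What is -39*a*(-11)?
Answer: -9009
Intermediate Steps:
f(E) = E² + √(16 + E²) + 5*E (f(E) = (E² + 5*E) + √(E² + 4²) = (E² + 5*E) + √(E² + 16) = (E² + 5*E) + √(16 + E²) = E² + √(16 + E²) + 5*E)
a = -21 (a = -25 + (0² + √(16 + 0²) + 5*0) = -25 + (0 + √(16 + 0) + 0) = -25 + (0 + √16 + 0) = -25 + (0 + 4 + 0) = -25 + 4 = -21)
-39*a*(-11) = -39*(-21)*(-11) = 819*(-11) = -9009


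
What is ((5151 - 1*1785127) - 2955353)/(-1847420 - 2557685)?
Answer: 4735329/4405105 ≈ 1.0750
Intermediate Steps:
((5151 - 1*1785127) - 2955353)/(-1847420 - 2557685) = ((5151 - 1785127) - 2955353)/(-4405105) = (-1779976 - 2955353)*(-1/4405105) = -4735329*(-1/4405105) = 4735329/4405105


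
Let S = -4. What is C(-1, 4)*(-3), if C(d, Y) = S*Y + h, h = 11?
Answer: 15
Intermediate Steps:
C(d, Y) = 11 - 4*Y (C(d, Y) = -4*Y + 11 = 11 - 4*Y)
C(-1, 4)*(-3) = (11 - 4*4)*(-3) = (11 - 16)*(-3) = -5*(-3) = 15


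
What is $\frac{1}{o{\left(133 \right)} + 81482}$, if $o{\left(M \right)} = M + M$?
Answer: $\frac{1}{81748} \approx 1.2233 \cdot 10^{-5}$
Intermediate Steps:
$o{\left(M \right)} = 2 M$
$\frac{1}{o{\left(133 \right)} + 81482} = \frac{1}{2 \cdot 133 + 81482} = \frac{1}{266 + 81482} = \frac{1}{81748}$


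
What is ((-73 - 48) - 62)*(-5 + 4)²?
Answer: -183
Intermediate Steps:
((-73 - 48) - 62)*(-5 + 4)² = (-121 - 62)*(-1)² = -183*1 = -183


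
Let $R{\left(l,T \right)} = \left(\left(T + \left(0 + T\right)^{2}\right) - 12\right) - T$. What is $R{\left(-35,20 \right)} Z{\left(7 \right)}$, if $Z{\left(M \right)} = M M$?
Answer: $19012$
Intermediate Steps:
$Z{\left(M \right)} = M^{2}$
$R{\left(l,T \right)} = -12 + T^{2}$ ($R{\left(l,T \right)} = \left(\left(T + T^{2}\right) - 12\right) - T = \left(-12 + T + T^{2}\right) - T = -12 + T^{2}$)
$R{\left(-35,20 \right)} Z{\left(7 \right)} = \left(-12 + 20^{2}\right) 7^{2} = \left(-12 + 400\right) 49 = 388 \cdot 49 = 19012$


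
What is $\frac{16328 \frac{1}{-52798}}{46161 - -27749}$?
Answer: $- \frac{4082}{975575045} \approx -4.1842 \cdot 10^{-6}$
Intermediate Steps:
$\frac{16328 \frac{1}{-52798}}{46161 - -27749} = \frac{16328 \left(- \frac{1}{52798}\right)}{46161 + 27749} = - \frac{8164}{26399 \cdot 73910} = \left(- \frac{8164}{26399}\right) \frac{1}{73910} = - \frac{4082}{975575045}$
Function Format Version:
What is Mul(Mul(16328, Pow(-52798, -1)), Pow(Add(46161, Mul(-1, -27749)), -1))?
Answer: Rational(-4082, 975575045) ≈ -4.1842e-6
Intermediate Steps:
Mul(Mul(16328, Pow(-52798, -1)), Pow(Add(46161, Mul(-1, -27749)), -1)) = Mul(Mul(16328, Rational(-1, 52798)), Pow(Add(46161, 27749), -1)) = Mul(Rational(-8164, 26399), Pow(73910, -1)) = Mul(Rational(-8164, 26399), Rational(1, 73910)) = Rational(-4082, 975575045)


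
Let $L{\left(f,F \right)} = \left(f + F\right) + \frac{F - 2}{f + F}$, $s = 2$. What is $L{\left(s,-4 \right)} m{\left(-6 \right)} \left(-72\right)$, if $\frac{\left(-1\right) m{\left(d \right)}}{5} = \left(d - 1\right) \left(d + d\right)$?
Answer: $30240$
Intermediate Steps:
$m{\left(d \right)} = - 10 d \left(-1 + d\right)$ ($m{\left(d \right)} = - 5 \left(d - 1\right) \left(d + d\right) = - 5 \left(-1 + d\right) 2 d = - 5 \cdot 2 d \left(-1 + d\right) = - 10 d \left(-1 + d\right)$)
$L{\left(f,F \right)} = F + f + \frac{-2 + F}{F + f}$ ($L{\left(f,F \right)} = \left(F + f\right) + \frac{-2 + F}{F + f} = F + f + \frac{-2 + F}{F + f}$)
$L{\left(s,-4 \right)} m{\left(-6 \right)} \left(-72\right) = \frac{-2 - 4 + \left(-4\right)^{2} + 2^{2} + 2 \left(-4\right) 2}{-4 + 2} \cdot 10 \left(-6\right) \left(1 - -6\right) \left(-72\right) = \frac{-2 - 4 + 16 + 4 - 16}{-2} \cdot 10 \left(-6\right) \left(1 + 6\right) \left(-72\right) = \left(- \frac{1}{2}\right) \left(-2\right) 10 \left(-6\right) 7 \left(-72\right) = 1 \left(-420\right) \left(-72\right) = \left(-420\right) \left(-72\right) = 30240$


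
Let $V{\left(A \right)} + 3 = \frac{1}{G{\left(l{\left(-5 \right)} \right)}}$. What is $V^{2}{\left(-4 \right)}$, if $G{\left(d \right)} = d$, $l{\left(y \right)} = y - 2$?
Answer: $\frac{484}{49} \approx 9.8775$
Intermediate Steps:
$l{\left(y \right)} = -2 + y$
$V{\left(A \right)} = - \frac{22}{7}$ ($V{\left(A \right)} = -3 + \frac{1}{-2 - 5} = -3 + \frac{1}{-7} = -3 - \frac{1}{7} = - \frac{22}{7}$)
$V^{2}{\left(-4 \right)} = \left(- \frac{22}{7}\right)^{2} = \frac{484}{49}$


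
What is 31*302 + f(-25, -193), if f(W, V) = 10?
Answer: 9372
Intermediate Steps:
31*302 + f(-25, -193) = 31*302 + 10 = 9362 + 10 = 9372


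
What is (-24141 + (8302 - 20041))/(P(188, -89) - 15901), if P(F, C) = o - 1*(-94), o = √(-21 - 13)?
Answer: 567155160/249861283 + 35880*I*√34/249861283 ≈ 2.2699 + 0.00083732*I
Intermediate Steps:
o = I*√34 (o = √(-34) = I*√34 ≈ 5.8309*I)
P(F, C) = 94 + I*√34 (P(F, C) = I*√34 - 1*(-94) = I*√34 + 94 = 94 + I*√34)
(-24141 + (8302 - 20041))/(P(188, -89) - 15901) = (-24141 + (8302 - 20041))/((94 + I*√34) - 15901) = (-24141 - 11739)/(-15807 + I*√34) = -35880/(-15807 + I*√34)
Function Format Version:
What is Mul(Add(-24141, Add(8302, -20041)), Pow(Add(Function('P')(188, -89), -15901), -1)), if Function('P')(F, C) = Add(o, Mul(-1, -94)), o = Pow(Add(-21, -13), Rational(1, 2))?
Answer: Add(Rational(567155160, 249861283), Mul(Rational(35880, 249861283), I, Pow(34, Rational(1, 2)))) ≈ Add(2.2699, Mul(0.00083732, I))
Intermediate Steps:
o = Mul(I, Pow(34, Rational(1, 2))) (o = Pow(-34, Rational(1, 2)) = Mul(I, Pow(34, Rational(1, 2))) ≈ Mul(5.8309, I))
Function('P')(F, C) = Add(94, Mul(I, Pow(34, Rational(1, 2)))) (Function('P')(F, C) = Add(Mul(I, Pow(34, Rational(1, 2))), Mul(-1, -94)) = Add(Mul(I, Pow(34, Rational(1, 2))), 94) = Add(94, Mul(I, Pow(34, Rational(1, 2)))))
Mul(Add(-24141, Add(8302, -20041)), Pow(Add(Function('P')(188, -89), -15901), -1)) = Mul(Add(-24141, Add(8302, -20041)), Pow(Add(Add(94, Mul(I, Pow(34, Rational(1, 2)))), -15901), -1)) = Mul(Add(-24141, -11739), Pow(Add(-15807, Mul(I, Pow(34, Rational(1, 2)))), -1)) = Mul(-35880, Pow(Add(-15807, Mul(I, Pow(34, Rational(1, 2)))), -1))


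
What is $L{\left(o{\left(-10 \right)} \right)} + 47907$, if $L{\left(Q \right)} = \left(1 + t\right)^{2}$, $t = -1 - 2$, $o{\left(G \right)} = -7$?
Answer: $47911$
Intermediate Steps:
$t = -3$
$L{\left(Q \right)} = 4$ ($L{\left(Q \right)} = \left(1 - 3\right)^{2} = \left(-2\right)^{2} = 4$)
$L{\left(o{\left(-10 \right)} \right)} + 47907 = 4 + 47907 = 47911$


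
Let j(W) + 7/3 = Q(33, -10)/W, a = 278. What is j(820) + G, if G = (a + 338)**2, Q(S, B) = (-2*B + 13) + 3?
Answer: 233364032/615 ≈ 3.7945e+5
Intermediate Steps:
Q(S, B) = 16 - 2*B (Q(S, B) = (13 - 2*B) + 3 = 16 - 2*B)
j(W) = -7/3 + 36/W (j(W) = -7/3 + (16 - 2*(-10))/W = -7/3 + (16 + 20)/W = -7/3 + 36/W)
G = 379456 (G = (278 + 338)**2 = 616**2 = 379456)
j(820) + G = (-7/3 + 36/820) + 379456 = (-7/3 + 36*(1/820)) + 379456 = (-7/3 + 9/205) + 379456 = -1408/615 + 379456 = 233364032/615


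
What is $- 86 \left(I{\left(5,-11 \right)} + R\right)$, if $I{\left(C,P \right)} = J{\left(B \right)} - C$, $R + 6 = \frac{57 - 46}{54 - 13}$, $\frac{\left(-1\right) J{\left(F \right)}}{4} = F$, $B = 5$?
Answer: $\frac{108360}{41} \approx 2642.9$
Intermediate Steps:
$J{\left(F \right)} = - 4 F$
$R = - \frac{235}{41}$ ($R = -6 + \frac{57 - 46}{54 - 13} = -6 + \frac{11}{41} = - \frac{235}{41} \approx -5.7317$)
$I{\left(C,P \right)} = -20 - C$ ($I{\left(C,P \right)} = \left(-4\right) 5 - C = -20 - C$)
$- 86 \left(I{\left(5,-11 \right)} + R\right) = - 86 \left(\left(-20 - 5\right) - \frac{235}{41}\right) = - 86 \left(-25 - \frac{235}{41}\right) = \left(-86\right) \left(- \frac{1260}{41}\right) = \frac{108360}{41}$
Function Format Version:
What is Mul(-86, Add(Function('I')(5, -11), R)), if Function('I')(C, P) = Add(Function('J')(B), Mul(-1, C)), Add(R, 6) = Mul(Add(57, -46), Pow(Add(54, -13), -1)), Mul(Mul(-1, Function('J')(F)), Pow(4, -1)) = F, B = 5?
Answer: Rational(108360, 41) ≈ 2642.9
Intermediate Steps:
Function('J')(F) = Mul(-4, F)
R = Rational(-235, 41) (R = Add(-6, Mul(Add(57, -46), Pow(Add(54, -13), -1))) = Add(-6, Mul(11, Pow(41, -1))) = Add(-6, Mul(11, Rational(1, 41))) = Add(-6, Rational(11, 41)) = Rational(-235, 41) ≈ -5.7317)
Function('I')(C, P) = Add(-20, Mul(-1, C)) (Function('I')(C, P) = Add(Mul(-4, 5), Mul(-1, C)) = Add(-20, Mul(-1, C)))
Mul(-86, Add(Function('I')(5, -11), R)) = Mul(-86, Add(Add(-20, Mul(-1, 5)), Rational(-235, 41))) = Mul(-86, Add(Add(-20, -5), Rational(-235, 41))) = Mul(-86, Add(-25, Rational(-235, 41))) = Mul(-86, Rational(-1260, 41)) = Rational(108360, 41)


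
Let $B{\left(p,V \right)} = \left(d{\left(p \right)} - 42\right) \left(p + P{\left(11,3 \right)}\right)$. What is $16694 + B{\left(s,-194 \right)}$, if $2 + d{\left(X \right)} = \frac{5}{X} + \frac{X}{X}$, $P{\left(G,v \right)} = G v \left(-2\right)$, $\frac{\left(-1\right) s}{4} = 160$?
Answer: $\frac{3011681}{64} \approx 47058.0$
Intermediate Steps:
$s = -640$ ($s = \left(-4\right) 160 = -640$)
$P{\left(G,v \right)} = - 2 G v$
$d{\left(X \right)} = -1 + \frac{5}{X}$ ($d{\left(X \right)} = -2 + \left(\frac{5}{X} + \frac{X}{X}\right) = -2 + \left(\frac{5}{X} + 1\right) = -2 + \left(1 + \frac{5}{X}\right) = -1 + \frac{5}{X}$)
$B{\left(p,V \right)} = \left(-66 + p\right) \left(-42 + \frac{5 - p}{p}\right)$ ($B{\left(p,V \right)} = \left(\frac{5 - p}{p} - 42\right) \left(p - 22 \cdot 3\right) = \left(-42 + \frac{5 - p}{p}\right) \left(p - 66\right) = \left(-42 + \frac{5 - p}{p}\right) \left(-66 + p\right) = \left(-66 + p\right) \left(-42 + \frac{5 - p}{p}\right)$)
$16694 + B{\left(s,-194 \right)} = 16694 - \left(-30363 - \frac{33}{64}\right) = 16694 + \left(2843 - - \frac{33}{64} + 27520\right) = 16694 + \left(2843 + \frac{33}{64} + 27520\right) = 16694 + \frac{1943265}{64} = \frac{3011681}{64}$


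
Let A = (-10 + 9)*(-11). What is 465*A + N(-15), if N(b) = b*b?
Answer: 5340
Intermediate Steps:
A = 11 (A = -1*(-11) = 11)
N(b) = b²
465*A + N(-15) = 465*11 + (-15)² = 5115 + 225 = 5340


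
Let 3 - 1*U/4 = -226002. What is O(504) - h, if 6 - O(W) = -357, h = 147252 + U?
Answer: -1050909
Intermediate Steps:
U = 904020 (U = 12 - 4*(-226002) = 12 + 904008 = 904020)
h = 1051272 (h = 147252 + 904020 = 1051272)
O(W) = 363 (O(W) = 6 - 1*(-357) = 6 + 357 = 363)
O(504) - h = 363 - 1*1051272 = 363 - 1051272 = -1050909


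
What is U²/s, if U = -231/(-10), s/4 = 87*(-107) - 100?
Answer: -53361/3763600 ≈ -0.014178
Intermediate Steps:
s = -37636 (s = 4*(87*(-107) - 100) = 4*(-9309 - 100) = 4*(-9409) = -37636)
U = 231/10 (U = -231*(-⅒) = 231/10 ≈ 23.100)
U²/s = (231/10)²/(-37636) = (53361/100)*(-1/37636) = -53361/3763600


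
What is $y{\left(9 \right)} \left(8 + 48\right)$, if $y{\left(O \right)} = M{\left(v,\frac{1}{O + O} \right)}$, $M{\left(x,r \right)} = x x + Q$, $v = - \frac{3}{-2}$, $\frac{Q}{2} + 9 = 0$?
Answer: $-882$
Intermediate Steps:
$Q = -18$ ($Q = -18 + 2 \cdot 0 = -18 + 0 = -18$)
$v = \frac{3}{2}$ ($v = \left(-3\right) \left(- \frac{1}{2}\right) = \frac{3}{2} \approx 1.5$)
$M{\left(x,r \right)} = -18 + x^{2}$ ($M{\left(x,r \right)} = x x - 18 = x^{2} - 18 = -18 + x^{2}$)
$y{\left(O \right)} = - \frac{63}{4}$ ($y{\left(O \right)} = -18 + \left(\frac{3}{2}\right)^{2} = -18 + \frac{9}{4} = - \frac{63}{4}$)
$y{\left(9 \right)} \left(8 + 48\right) = - \frac{63 \left(8 + 48\right)}{4} = \left(- \frac{63}{4}\right) 56 = -882$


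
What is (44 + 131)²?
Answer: 30625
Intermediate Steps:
(44 + 131)² = 175² = 30625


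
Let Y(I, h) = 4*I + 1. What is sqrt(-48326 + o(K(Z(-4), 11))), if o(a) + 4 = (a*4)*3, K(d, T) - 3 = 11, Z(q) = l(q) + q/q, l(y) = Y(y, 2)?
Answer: I*sqrt(48162) ≈ 219.46*I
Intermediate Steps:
Y(I, h) = 1 + 4*I
l(y) = 1 + 4*y
Z(q) = 2 + 4*q (Z(q) = (1 + 4*q) + q/q = (1 + 4*q) + 1 = 2 + 4*q)
K(d, T) = 14 (K(d, T) = 3 + 11 = 14)
o(a) = -4 + 12*a (o(a) = -4 + (a*4)*3 = -4 + (4*a)*3 = -4 + 12*a)
sqrt(-48326 + o(K(Z(-4), 11))) = sqrt(-48326 + (-4 + 12*14)) = sqrt(-48326 + (-4 + 168)) = sqrt(-48326 + 164) = sqrt(-48162) = I*sqrt(48162)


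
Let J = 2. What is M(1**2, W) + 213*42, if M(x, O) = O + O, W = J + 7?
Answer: 8964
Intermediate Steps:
W = 9 (W = 2 + 7 = 9)
M(x, O) = 2*O
M(1**2, W) + 213*42 = 2*9 + 213*42 = 18 + 8946 = 8964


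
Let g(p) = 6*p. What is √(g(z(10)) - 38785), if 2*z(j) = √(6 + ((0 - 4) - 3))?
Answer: √(-38785 + 3*I) ≈ 0.0076 + 196.94*I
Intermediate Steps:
z(j) = I/2 (z(j) = √(6 + ((0 - 4) - 3))/2 = √(6 + (-4 - 3))/2 = √(6 - 7)/2 = √(-1)/2 = I/2)
√(g(z(10)) - 38785) = √(6*(I/2) - 38785) = √(3*I - 38785) = √(-38785 + 3*I)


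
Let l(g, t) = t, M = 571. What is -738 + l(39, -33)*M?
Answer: -19581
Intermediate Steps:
-738 + l(39, -33)*M = -738 - 33*571 = -738 - 18843 = -19581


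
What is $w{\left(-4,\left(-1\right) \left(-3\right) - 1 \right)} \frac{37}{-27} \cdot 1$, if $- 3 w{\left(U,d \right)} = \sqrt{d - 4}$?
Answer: $\frac{37 i \sqrt{2}}{81} \approx 0.646 i$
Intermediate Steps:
$w{\left(U,d \right)} = - \frac{\sqrt{-4 + d}}{3}$ ($w{\left(U,d \right)} = - \frac{\sqrt{d - 4}}{3} = - \frac{\sqrt{-4 + d}}{3}$)
$w{\left(-4,\left(-1\right) \left(-3\right) - 1 \right)} \frac{37}{-27} \cdot 1 = - \frac{\sqrt{-4 - -2}}{3} \frac{37}{-27} \cdot 1 = - \frac{\sqrt{-4 + \left(3 - 1\right)}}{3} \cdot 37 \left(- \frac{1}{27}\right) 1 = - \frac{\sqrt{-4 + 2}}{3} \left(- \frac{37}{27}\right) 1 = - \frac{\sqrt{-2}}{3} \left(- \frac{37}{27}\right) 1 = - \frac{i \sqrt{2}}{3} \left(- \frac{37}{27}\right) 1 = \frac{37 i \sqrt{2}}{81} \cdot 1 = \frac{37 i \sqrt{2}}{81}$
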